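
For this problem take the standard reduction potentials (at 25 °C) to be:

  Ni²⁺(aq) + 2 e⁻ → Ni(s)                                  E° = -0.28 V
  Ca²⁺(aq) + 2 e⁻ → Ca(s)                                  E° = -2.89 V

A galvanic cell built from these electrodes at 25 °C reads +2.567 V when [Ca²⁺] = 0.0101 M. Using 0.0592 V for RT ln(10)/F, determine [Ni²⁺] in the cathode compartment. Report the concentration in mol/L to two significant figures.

0.00036 M

Ni²⁺/Ni is the cathode, Ca²⁺/Ca the anode: E°cell = +2.61 V, n = 2.
Overall reaction: Ni²⁺(aq) + Ca(s) → Ni(s) + Ca²⁺(aq); Q = [Ca²⁺]^1/[Ni²⁺]^1.
From E = E° − (0.0592/n) log Q: log Q = (E° − E)·n/0.0592 = (+2.61 − (+2.567))·2/0.0592 = 1.4527.
So 1·log[Ni²⁺] = 1·log(0.0101) − log Q = -1.9957 − (1.4527) = -3.4484; [Ni²⁺] = 10^(-3.4484) ≈ 0.00036 M.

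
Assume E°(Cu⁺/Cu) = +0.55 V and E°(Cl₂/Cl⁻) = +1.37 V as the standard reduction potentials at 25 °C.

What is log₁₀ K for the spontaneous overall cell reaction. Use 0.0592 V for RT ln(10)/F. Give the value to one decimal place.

27.7

Cathode: Cl₂/Cl⁻; anode: Cu⁺/Cu. E°cell = +0.82 V, n = 2.
log K = nE°cell / 0.0592 = (2)(+0.82) / 0.0592 = 27.7.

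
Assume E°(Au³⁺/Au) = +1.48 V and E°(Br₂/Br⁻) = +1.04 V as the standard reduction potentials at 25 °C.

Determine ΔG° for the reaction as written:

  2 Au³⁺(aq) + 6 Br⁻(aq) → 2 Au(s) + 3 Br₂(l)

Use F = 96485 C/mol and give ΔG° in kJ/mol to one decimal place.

As written, Au³⁺/Au is reduced (cathode) and Br₂/Br⁻ is oxidised (anode), so E°cell = (+1.48) − (+1.04) = +0.44 V.
Balancing electrons gives n = 6.
ΔG° = −nFE° = −(6)(96485)(+0.44) = -254,720 J = -254.7 kJ/mol.

-254.7 kJ/mol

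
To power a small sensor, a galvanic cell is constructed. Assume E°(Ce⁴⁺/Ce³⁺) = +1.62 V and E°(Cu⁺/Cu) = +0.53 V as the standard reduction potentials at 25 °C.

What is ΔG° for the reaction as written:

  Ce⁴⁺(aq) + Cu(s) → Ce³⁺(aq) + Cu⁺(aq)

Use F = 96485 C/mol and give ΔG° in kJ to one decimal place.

As written, Ce⁴⁺/Ce³⁺ is reduced (cathode) and Cu⁺/Cu is oxidised (anode), so E°cell = (+1.62) − (+0.53) = +1.09 V.
Balancing electrons gives n = 1.
ΔG° = −nFE° = −(1)(96485)(+1.09) = -105,169 J = -105.2 kJ.

-105.2 kJ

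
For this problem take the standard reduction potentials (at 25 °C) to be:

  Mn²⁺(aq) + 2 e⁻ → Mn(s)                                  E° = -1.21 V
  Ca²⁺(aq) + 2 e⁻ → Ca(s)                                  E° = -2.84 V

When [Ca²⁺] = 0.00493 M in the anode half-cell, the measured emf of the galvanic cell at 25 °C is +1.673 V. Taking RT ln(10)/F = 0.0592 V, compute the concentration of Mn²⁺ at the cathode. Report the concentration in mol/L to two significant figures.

0.14 M

Mn²⁺/Mn is the cathode, Ca²⁺/Ca the anode: E°cell = +1.63 V, n = 2.
Overall reaction: Mn²⁺(aq) + Ca(s) → Mn(s) + Ca²⁺(aq); Q = [Ca²⁺]^1/[Mn²⁺]^1.
From E = E° − (0.0592/n) log Q: log Q = (E° − E)·n/0.0592 = (+1.63 − (+1.673))·2/0.0592 = -1.4527.
So 1·log[Mn²⁺] = 1·log(0.00493) − log Q = -2.3072 − (-1.4527) = -0.8545; [Mn²⁺] = 10^(-0.8545) ≈ 0.14 M.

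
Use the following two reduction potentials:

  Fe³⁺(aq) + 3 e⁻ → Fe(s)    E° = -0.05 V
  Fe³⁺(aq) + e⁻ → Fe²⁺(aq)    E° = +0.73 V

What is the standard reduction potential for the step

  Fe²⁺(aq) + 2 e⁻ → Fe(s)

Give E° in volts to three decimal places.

-0.440 V

Sequential free energies add, so n₃E°₃ = n₁E°₁ + n₂E°₂.
With n₃ = 3, and the known step contributing 1×(+0.73) V, the unknown satisfies 2·E° = 3×(-0.05) − 1×(+0.73) = -0.880.
E° = -0.880 / 2 = -0.440 V.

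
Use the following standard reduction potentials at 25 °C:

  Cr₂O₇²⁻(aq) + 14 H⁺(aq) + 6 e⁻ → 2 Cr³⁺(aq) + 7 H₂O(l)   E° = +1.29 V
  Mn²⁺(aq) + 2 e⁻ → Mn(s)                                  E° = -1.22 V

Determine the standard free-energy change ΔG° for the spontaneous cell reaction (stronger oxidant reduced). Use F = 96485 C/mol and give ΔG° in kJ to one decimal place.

Cr₂O₇²⁻/Cr³⁺ (E° = +1.29 V) is the cathode; Mn²⁺/Mn (E° = -1.22 V) is the anode, so E°cell = +2.51 V.
Balancing electrons gives n = 6 (lcm of 6 and 2).
ΔG° = −nFE° = −(6)(96485)(+2.51) = -1,453,064 J = -1453.1 kJ.

-1453.1 kJ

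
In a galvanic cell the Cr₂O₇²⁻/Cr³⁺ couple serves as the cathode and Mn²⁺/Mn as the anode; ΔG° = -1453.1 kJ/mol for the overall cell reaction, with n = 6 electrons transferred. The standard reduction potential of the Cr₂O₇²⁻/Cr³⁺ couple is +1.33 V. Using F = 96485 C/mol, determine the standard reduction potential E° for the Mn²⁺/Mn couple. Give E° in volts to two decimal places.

E°cell = −ΔG°/(nF) = −(-1453.1×10³)/((6)(96485)) = +2.510 V.
Since Cr₂O₇²⁻/Cr³⁺ is the cathode and Mn²⁺/Mn the anode, E°cell = E°(Cr₂O₇²⁻/Cr³⁺) − E°(Mn²⁺/Mn).
So E°(Mn²⁺/Mn) = E°(Cr₂O₇²⁻/Cr³⁺) − E°cell = (+1.33) − (+2.510) = -1.18 V.

-1.18 V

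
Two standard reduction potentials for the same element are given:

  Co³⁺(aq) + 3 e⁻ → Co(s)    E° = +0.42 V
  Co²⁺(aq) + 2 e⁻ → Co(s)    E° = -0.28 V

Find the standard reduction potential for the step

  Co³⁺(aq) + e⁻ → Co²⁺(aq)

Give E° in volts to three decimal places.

Sequential free energies add, so n₃E°₃ = n₁E°₁ + n₂E°₂.
With n₃ = 3, and the known step contributing 2×(-0.28) V, the unknown satisfies 1·E° = 3×(+0.42) − 2×(-0.28) = +1.820.
E° = +1.820 / 1 = +1.820 V.

+1.820 V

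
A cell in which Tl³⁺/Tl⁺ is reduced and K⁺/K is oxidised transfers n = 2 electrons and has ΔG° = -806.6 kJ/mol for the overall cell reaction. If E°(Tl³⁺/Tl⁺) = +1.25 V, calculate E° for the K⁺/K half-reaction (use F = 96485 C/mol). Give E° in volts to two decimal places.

-2.93 V

E°cell = −ΔG°/(nF) = −(-806.6×10³)/((2)(96485)) = +4.180 V.
Since Tl³⁺/Tl⁺ is the cathode and K⁺/K the anode, E°cell = E°(Tl³⁺/Tl⁺) − E°(K⁺/K).
So E°(K⁺/K) = E°(Tl³⁺/Tl⁺) − E°cell = (+1.25) − (+4.180) = -2.93 V.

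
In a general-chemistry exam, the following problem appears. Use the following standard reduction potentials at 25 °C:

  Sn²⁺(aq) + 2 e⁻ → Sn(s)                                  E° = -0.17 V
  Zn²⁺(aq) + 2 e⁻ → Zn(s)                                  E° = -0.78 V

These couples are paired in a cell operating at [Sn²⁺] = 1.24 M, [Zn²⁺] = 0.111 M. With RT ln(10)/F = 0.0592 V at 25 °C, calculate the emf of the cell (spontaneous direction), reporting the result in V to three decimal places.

+0.641 V

Sn²⁺/Sn is the cathode (higher E°), Zn²⁺/Zn the anode: E°cell = -0.17 − (-0.78) = +0.61 V, n = 2.
Overall: Sn²⁺(aq) + Zn(s) → Sn(s) + Zn²⁺(aq)
Q = [Zn²⁺] / ([Sn²⁺]); log Q = -1.048.
E = E° − (0.0592/n) log Q = +0.61 − (0.0592/2)(-1.048) = +0.641 V.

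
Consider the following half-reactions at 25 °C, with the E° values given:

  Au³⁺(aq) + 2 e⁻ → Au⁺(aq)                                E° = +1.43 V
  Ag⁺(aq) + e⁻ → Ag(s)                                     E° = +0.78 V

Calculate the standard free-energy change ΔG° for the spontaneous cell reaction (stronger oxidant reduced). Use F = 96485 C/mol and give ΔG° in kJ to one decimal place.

-125.4 kJ

Au³⁺/Au⁺ (E° = +1.43 V) is the cathode; Ag⁺/Ag (E° = +0.78 V) is the anode, so E°cell = +0.65 V.
Balancing electrons gives n = 2 (lcm of 2 and 1).
ΔG° = −nFE° = −(2)(96485)(+0.65) = -125,430 J = -125.4 kJ.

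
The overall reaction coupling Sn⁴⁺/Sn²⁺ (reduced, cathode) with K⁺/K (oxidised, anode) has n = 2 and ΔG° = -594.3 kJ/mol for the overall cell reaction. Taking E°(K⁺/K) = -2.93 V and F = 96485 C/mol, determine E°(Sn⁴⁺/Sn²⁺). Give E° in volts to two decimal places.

+0.15 V

E°cell = −ΔG°/(nF) = −(-594.3×10³)/((2)(96485)) = +3.080 V.
Since Sn⁴⁺/Sn²⁺ is the cathode and K⁺/K the anode, E°cell = E°(Sn⁴⁺/Sn²⁺) − E°(K⁺/K).
So E°(Sn⁴⁺/Sn²⁺) = E°cell + E°(K⁺/K) = +3.080 + (-2.93) = +0.15 V.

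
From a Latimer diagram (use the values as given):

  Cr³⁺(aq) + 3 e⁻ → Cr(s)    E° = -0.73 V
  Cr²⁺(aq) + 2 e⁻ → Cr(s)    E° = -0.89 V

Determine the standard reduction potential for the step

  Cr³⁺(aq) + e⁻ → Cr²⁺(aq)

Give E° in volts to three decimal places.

-0.410 V

Sequential free energies add, so n₃E°₃ = n₁E°₁ + n₂E°₂.
With n₃ = 3, and the known step contributing 2×(-0.89) V, the unknown satisfies 1·E° = 3×(-0.73) − 2×(-0.89) = -0.410.
E° = -0.410 / 1 = -0.410 V.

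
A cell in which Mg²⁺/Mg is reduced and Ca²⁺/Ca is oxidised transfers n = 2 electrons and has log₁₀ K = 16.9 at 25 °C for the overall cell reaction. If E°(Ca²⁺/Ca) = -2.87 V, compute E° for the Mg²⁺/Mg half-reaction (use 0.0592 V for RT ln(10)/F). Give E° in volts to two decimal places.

-2.37 V

E°cell = (0.0592/n)·log K = (0.0592/2)(16.9) = +0.500 V.
Since Mg²⁺/Mg is the cathode and Ca²⁺/Ca the anode, E°cell = E°(Mg²⁺/Mg) − E°(Ca²⁺/Ca).
So E°(Mg²⁺/Mg) = E°cell + E°(Ca²⁺/Ca) = +0.500 + (-2.87) = -2.37 V.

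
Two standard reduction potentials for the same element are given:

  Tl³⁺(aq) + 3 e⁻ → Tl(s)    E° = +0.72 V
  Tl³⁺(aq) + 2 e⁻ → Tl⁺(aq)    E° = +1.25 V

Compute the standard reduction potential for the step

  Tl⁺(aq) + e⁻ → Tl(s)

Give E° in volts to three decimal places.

-0.340 V

Sequential free energies add, so n₃E°₃ = n₁E°₁ + n₂E°₂.
With n₃ = 3, and the known step contributing 2×(+1.25) V, the unknown satisfies 1·E° = 3×(+0.72) − 2×(+1.25) = -0.340.
E° = -0.340 / 1 = -0.340 V.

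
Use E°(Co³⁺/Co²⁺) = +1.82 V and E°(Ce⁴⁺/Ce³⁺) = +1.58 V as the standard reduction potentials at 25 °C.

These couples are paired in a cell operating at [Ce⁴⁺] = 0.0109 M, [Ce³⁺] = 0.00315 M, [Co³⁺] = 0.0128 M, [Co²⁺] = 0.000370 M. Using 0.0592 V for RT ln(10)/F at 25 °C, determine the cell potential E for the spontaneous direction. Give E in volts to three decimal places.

+0.299 V

Co³⁺/Co²⁺ is the cathode (higher E°), Ce⁴⁺/Ce³⁺ the anode: E°cell = +1.82 − (+1.58) = +0.24 V, n = 1.
Overall: Co³⁺(aq) + Ce³⁺(aq) → Co²⁺(aq) + Ce⁴⁺(aq)
Q = [Co²⁺]·[Ce⁴⁺] / ([Co³⁺]·[Ce³⁺]); log Q = -1.000.
E = E° − (0.0592/n) log Q = +0.24 − (0.0592/1)(-1.000) = +0.299 V.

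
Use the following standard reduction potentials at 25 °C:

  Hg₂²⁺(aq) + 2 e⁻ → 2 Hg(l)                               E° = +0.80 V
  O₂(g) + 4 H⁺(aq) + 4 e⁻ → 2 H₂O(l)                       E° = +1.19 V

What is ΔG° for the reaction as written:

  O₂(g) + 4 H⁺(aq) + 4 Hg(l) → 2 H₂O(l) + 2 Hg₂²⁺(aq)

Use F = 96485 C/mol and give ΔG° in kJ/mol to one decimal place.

As written, O₂/H₂O is reduced (cathode) and Hg₂²⁺/Hg is oxidised (anode), so E°cell = (+1.19) − (+0.80) = +0.39 V.
Balancing electrons gives n = 4.
ΔG° = −nFE° = −(4)(96485)(+0.39) = -150,517 J = -150.5 kJ/mol.

-150.5 kJ/mol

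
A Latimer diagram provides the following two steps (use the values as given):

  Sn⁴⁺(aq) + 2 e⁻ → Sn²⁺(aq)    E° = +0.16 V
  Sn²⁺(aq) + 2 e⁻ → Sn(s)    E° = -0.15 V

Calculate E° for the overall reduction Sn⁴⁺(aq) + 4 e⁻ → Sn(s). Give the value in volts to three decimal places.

+0.005 V

Adding the free-energy changes (−nFE°) of the two steps gives −n₃FE°₃ = −n₁FE°₁ − n₂FE°₂.
E°₃ = (2×+0.16 + 2×-0.15) / 4 = (+0.020) / 4 = +0.005 V.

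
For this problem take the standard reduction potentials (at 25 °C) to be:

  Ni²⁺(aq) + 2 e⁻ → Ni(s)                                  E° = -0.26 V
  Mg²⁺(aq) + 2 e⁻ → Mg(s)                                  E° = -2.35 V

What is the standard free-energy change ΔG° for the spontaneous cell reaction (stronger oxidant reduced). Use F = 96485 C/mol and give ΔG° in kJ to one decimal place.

-403.3 kJ

Ni²⁺/Ni (E° = -0.26 V) is the cathode; Mg²⁺/Mg (E° = -2.35 V) is the anode, so E°cell = +2.09 V.
Balancing electrons gives n = 2 (lcm of 2 and 2).
ΔG° = −nFE° = −(2)(96485)(+2.09) = -403,307 J = -403.3 kJ.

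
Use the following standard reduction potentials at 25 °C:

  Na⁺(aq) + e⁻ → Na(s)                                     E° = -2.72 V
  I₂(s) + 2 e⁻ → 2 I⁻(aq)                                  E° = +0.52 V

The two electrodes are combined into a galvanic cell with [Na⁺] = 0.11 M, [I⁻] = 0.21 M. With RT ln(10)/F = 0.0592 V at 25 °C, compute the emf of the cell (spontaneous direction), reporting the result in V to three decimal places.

+3.337 V

I₂/I⁻ is the cathode (higher E°), Na⁺/Na the anode: E°cell = +0.52 − (-2.72) = +3.24 V, n = 2.
Overall: I₂(s) + 2 Na(s) → 2 I⁻(aq) + 2 Na⁺(aq)
Q = [I⁻]^2·[Na⁺]^2; log Q = -3.273.
E = E° − (0.0592/n) log Q = +3.24 − (0.0592/2)(-3.273) = +3.337 V.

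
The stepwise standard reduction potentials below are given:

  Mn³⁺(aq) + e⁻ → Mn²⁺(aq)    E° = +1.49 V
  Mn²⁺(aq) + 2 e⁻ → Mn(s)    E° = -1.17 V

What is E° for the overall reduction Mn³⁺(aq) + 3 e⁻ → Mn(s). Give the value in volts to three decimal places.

-0.283 V

Since ΔG° = −nFE° is additive over sequential reductions, n₃E°₃ = n₁E°₁ + n₂E°₂.
E°₃ = (1×+1.49 + 2×-1.17) / 3 = (-0.850) / 3 = -0.283 V.
E° values themselves are not directly additive — weighting by electron count is essential.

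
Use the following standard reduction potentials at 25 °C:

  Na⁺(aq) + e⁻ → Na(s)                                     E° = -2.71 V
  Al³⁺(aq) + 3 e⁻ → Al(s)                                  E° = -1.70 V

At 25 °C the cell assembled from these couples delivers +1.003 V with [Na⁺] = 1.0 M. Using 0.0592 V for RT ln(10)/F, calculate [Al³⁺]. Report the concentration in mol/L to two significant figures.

0.44 M

Al³⁺/Al is the cathode, Na⁺/Na the anode: E°cell = +1.01 V, n = 3.
Overall reaction: Al³⁺(aq) + 3 Na(s) → Al(s) + 3 Na⁺(aq); Q = [Na⁺]^3/[Al³⁺]^1.
From E = E° − (0.0592/n) log Q: log Q = (E° − E)·n/0.0592 = (+1.01 − (+1.003))·3/0.0592 = 0.3547.
So 1·log[Al³⁺] = 3·log(1) − log Q = 0.0000 − (0.3547) = -0.3547; [Al³⁺] = 10^(-0.3547) ≈ 0.44 M.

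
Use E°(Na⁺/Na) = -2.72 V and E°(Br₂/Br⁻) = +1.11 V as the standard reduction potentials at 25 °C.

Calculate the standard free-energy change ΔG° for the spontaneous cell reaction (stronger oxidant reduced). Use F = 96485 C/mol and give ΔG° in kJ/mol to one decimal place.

-739.1 kJ/mol

Br₂/Br⁻ (E° = +1.11 V) is the cathode; Na⁺/Na (E° = -2.72 V) is the anode, so E°cell = +3.83 V.
Balancing electrons gives n = 2 (lcm of 2 and 1).
ΔG° = −nFE° = −(2)(96485)(+3.83) = -739,075 J = -739.1 kJ/mol.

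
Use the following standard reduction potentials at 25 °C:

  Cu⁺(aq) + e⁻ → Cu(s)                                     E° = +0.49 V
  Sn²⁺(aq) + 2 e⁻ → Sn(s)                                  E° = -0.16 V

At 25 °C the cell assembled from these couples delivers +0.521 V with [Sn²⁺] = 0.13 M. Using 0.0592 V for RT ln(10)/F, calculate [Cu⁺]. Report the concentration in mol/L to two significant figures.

0.0024 M

Cu⁺/Cu is the cathode, Sn²⁺/Sn the anode: E°cell = +0.65 V, n = 2.
Overall reaction: 2 Cu⁺(aq) + Sn(s) → 2 Cu(s) + Sn²⁺(aq); Q = [Sn²⁺]^1/[Cu⁺]^2.
From E = E° − (0.0592/n) log Q: log Q = (E° − E)·n/0.0592 = (+0.65 − (+0.521))·2/0.0592 = 4.3581.
So 2·log[Cu⁺] = 1·log(0.13) − log Q = -0.8861 − (4.3581) = -5.2442; log[Cu⁺] = -5.2442 / 2 = -2.6221; [Cu⁺] = 10^(-2.6221) ≈ 0.0024 M.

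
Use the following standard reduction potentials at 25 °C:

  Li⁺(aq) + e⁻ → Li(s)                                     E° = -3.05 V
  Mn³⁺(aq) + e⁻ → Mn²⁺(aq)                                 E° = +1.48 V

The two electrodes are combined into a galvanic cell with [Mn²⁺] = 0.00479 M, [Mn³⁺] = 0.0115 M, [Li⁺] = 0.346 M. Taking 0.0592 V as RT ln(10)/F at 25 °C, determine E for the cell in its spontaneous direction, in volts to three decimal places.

+4.580 V

Mn³⁺/Mn²⁺ is the cathode (higher E°), Li⁺/Li the anode: E°cell = +1.48 − (-3.05) = +4.53 V, n = 1.
Overall: Mn³⁺(aq) + Li(s) → Mn²⁺(aq) + Li⁺(aq)
Q = [Mn²⁺]·[Li⁺] / ([Mn³⁺]); log Q = -0.841.
E = E° − (0.0592/n) log Q = +4.53 − (0.0592/1)(-0.841) = +4.580 V.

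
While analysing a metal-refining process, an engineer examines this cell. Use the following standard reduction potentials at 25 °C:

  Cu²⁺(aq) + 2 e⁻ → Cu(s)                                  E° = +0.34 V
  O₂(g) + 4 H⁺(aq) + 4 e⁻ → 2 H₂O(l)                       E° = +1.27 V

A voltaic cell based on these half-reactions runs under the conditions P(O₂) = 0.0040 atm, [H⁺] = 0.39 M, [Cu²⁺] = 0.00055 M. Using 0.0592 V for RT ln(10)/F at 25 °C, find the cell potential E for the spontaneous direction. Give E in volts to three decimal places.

+0.967 V

O₂/H₂O is the cathode (higher E°), Cu²⁺/Cu the anode: E°cell = +1.27 − (+0.34) = +0.93 V, n = 4.
Overall: O₂(g) + 4 H⁺(aq) + 2 Cu(s) → 2 H₂O(l) + 2 Cu²⁺(aq)
Q = [Cu²⁺]^2 / (P(O₂)·[H⁺]^4); log Q = -2.486.
E = E° − (0.0592/n) log Q = +0.93 − (0.0592/4)(-2.486) = +0.967 V.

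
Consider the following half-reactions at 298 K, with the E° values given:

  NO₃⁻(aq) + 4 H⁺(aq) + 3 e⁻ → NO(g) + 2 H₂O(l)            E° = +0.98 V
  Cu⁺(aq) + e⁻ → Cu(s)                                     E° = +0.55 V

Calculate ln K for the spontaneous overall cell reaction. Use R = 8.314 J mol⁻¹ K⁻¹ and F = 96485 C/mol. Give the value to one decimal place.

Cathode: NO₃⁻/NO; anode: Cu⁺/Cu. E°cell = (+0.98) − (+0.55) = +0.43 V, with n = 3.
ΔG° = −nFE° = −RT ln K, so ln K = nFE°/(RT) = (3)(96485)(+0.43) / ((8.314)(298)) = 50.237.

50.2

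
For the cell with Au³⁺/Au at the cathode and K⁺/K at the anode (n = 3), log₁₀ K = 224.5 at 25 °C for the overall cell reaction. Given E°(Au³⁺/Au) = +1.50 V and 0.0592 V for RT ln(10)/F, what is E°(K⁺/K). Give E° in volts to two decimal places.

-2.93 V

E°cell = (0.0592/n)·log K = (0.0592/3)(224.5) = +4.430 V.
Since Au³⁺/Au is the cathode and K⁺/K the anode, E°cell = E°(Au³⁺/Au) − E°(K⁺/K).
So E°(K⁺/K) = E°(Au³⁺/Au) − E°cell = (+1.50) − (+4.430) = -2.93 V.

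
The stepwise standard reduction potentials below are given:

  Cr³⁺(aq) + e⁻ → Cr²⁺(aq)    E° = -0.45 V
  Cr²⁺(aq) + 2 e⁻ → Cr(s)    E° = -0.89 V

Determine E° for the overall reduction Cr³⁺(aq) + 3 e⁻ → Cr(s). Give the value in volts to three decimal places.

-0.743 V

Since ΔG° = −nFE° is additive over sequential reductions, n₃E°₃ = n₁E°₁ + n₂E°₂.
E°₃ = (1×-0.45 + 2×-0.89) / 3 = (-2.230) / 3 = -0.743 V.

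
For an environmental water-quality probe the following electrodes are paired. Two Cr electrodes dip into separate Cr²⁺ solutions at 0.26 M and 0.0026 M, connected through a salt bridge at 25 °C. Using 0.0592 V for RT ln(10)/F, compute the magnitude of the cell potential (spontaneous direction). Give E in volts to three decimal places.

+0.059 V

For a concentration cell E°cell = 0. The 0.26 M side is the cathode (reduction is favoured where [Cr²⁺] is higher).
With n = 2, E = −(0.0592/2) log([Cr²⁺]ₐₙ/[Cr²⁺]꜀ₐₜ) = −(0.0592/2) log(0.0026/0.26) = −(0.0592/2)(-2.000) = +0.059 V.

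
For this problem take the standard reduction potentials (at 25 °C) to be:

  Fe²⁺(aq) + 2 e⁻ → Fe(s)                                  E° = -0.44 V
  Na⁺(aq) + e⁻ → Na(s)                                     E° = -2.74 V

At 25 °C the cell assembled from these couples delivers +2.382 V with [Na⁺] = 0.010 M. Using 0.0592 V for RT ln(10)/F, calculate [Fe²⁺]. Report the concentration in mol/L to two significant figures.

Fe²⁺/Fe is the cathode, Na⁺/Na the anode: E°cell = +2.30 V, n = 2.
Overall reaction: Fe²⁺(aq) + 2 Na(s) → Fe(s) + 2 Na⁺(aq); Q = [Na⁺]^2/[Fe²⁺]^1.
From E = E° − (0.0592/n) log Q: log Q = (E° − E)·n/0.0592 = (+2.30 − (+2.382))·2/0.0592 = -2.7703.
So 1·log[Fe²⁺] = 2·log(0.01) − log Q = -4.0000 − (-2.7703) = -1.2297; [Fe²⁺] = 10^(-1.2297) ≈ 0.059 M.

0.059 M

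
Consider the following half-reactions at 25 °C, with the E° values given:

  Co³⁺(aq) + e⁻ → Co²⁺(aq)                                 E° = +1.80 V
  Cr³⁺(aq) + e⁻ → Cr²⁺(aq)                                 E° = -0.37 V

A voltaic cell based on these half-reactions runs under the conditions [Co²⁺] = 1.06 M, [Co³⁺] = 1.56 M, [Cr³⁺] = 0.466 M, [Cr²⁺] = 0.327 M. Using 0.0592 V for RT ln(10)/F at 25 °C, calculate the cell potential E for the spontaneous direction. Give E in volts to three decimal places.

+2.171 V

Co³⁺/Co²⁺ is the cathode (higher E°), Cr³⁺/Cr²⁺ the anode: E°cell = +1.80 − (-0.37) = +2.17 V, n = 1.
Overall: Co³⁺(aq) + Cr²⁺(aq) → Co²⁺(aq) + Cr³⁺(aq)
Q = [Co²⁺]·[Cr³⁺] / ([Co³⁺]·[Cr²⁺]); log Q = -0.014.
E = E° − (0.0592/n) log Q = +2.17 − (0.0592/1)(-0.014) = +2.171 V.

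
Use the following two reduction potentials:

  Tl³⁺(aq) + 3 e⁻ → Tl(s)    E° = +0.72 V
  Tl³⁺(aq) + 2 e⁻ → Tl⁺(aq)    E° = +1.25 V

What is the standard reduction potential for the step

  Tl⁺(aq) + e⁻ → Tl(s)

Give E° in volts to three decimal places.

-0.340 V

Sequential free energies add, so n₃E°₃ = n₁E°₁ + n₂E°₂.
With n₃ = 3, and the known step contributing 2×(+1.25) V, the unknown satisfies 1·E° = 3×(+0.72) − 2×(+1.25) = -0.340.
E° = -0.340 / 1 = -0.340 V.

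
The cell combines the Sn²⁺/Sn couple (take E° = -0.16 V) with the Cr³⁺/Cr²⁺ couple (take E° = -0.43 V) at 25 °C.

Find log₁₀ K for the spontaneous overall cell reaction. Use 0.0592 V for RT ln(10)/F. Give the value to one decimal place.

9.1

Cathode: Sn²⁺/Sn; anode: Cr³⁺/Cr²⁺. E°cell = +0.27 V, n = 2.
log K = nE°cell / 0.0592 = (2)(+0.27) / 0.0592 = 9.1.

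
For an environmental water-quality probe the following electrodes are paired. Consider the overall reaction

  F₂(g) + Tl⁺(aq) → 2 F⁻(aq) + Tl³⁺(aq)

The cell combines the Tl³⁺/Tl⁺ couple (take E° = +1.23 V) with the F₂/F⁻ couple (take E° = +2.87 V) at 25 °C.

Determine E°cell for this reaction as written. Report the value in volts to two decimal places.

The F₂/F⁻ couple has the higher reduction potential, so it is the cathode; Tl³⁺/Tl⁺ is oxidised at the anode.
E°cell = E°(cathode) − E°(anode) = (+2.87) − (+1.23) = +1.64 V.
Since E°cell > 0, the reaction is spontaneous under standard conditions.

+1.64 V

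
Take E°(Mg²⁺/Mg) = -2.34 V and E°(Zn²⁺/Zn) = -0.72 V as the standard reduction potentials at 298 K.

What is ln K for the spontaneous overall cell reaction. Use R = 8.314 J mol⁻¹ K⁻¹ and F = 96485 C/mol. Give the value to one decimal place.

126.2

Cathode: Zn²⁺/Zn; anode: Mg²⁺/Mg. E°cell = (-0.72) − (-2.34) = +1.62 V, with n = 2.
ΔG° = −nFE° = −RT ln K, so ln K = nFE°/(RT) = (2)(96485)(+1.62) / ((8.314)(298)) = 126.177.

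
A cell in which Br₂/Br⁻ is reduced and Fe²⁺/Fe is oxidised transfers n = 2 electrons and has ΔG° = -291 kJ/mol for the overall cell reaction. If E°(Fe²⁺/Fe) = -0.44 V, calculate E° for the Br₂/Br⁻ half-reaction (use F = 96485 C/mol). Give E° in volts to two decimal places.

E°cell = −ΔG°/(nF) = −(-291×10³)/((2)(96485)) = +1.508 V.
Since Br₂/Br⁻ is the cathode and Fe²⁺/Fe the anode, E°cell = E°(Br₂/Br⁻) − E°(Fe²⁺/Fe).
So E°(Br₂/Br⁻) = E°cell + E°(Fe²⁺/Fe) = +1.508 + (-0.44) = +1.07 V.

+1.07 V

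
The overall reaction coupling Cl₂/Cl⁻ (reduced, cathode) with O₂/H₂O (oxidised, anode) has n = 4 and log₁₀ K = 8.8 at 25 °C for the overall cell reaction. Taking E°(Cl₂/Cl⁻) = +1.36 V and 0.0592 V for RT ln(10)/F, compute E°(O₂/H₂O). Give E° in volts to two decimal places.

E°cell = (0.0592/n)·log K = (0.0592/4)(8.8) = +0.130 V.
Since Cl₂/Cl⁻ is the cathode and O₂/H₂O the anode, E°cell = E°(Cl₂/Cl⁻) − E°(O₂/H₂O).
So E°(O₂/H₂O) = E°(Cl₂/Cl⁻) − E°cell = (+1.36) − (+0.130) = +1.23 V.

+1.23 V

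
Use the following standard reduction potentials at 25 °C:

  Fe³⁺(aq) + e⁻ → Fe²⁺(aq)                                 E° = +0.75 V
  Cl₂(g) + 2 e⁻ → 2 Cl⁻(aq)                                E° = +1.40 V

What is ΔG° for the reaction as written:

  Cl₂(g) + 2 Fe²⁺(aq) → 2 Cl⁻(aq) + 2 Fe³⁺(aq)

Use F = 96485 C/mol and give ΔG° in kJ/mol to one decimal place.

As written, Cl₂/Cl⁻ is reduced (cathode) and Fe³⁺/Fe²⁺ is oxidised (anode), so E°cell = (+1.40) − (+0.75) = +0.65 V.
Balancing electrons gives n = 2.
ΔG° = −nFE° = −(2)(96485)(+0.65) = -125,430 J = -125.4 kJ/mol.

-125.4 kJ/mol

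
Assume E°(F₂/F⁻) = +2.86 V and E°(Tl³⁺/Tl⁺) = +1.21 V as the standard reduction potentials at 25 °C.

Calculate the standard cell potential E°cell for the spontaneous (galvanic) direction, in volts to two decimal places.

The F₂/F⁻ couple has the higher reduction potential, so it is the cathode; Tl³⁺/Tl⁺ is oxidised at the anode.
E°cell = E°(cathode) − E°(anode) = (+2.86) − (+1.21) = +1.65 V.
Since E°cell > 0, the reaction is spontaneous under standard conditions.

+1.65 V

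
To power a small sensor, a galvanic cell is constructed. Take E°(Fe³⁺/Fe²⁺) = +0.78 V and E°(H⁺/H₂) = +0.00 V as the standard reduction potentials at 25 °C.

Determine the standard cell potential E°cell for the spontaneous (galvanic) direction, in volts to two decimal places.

The Fe³⁺/Fe²⁺ couple has the higher reduction potential, so it is the cathode; H⁺/H₂ is oxidised at the anode.
E°cell = E°(cathode) − E°(anode) = (+0.78) − (+0.00) = +0.78 V.

+0.78 V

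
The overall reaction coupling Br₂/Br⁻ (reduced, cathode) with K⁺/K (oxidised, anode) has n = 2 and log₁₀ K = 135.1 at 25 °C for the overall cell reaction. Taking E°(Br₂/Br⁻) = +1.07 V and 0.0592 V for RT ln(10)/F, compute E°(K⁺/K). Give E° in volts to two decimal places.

E°cell = (0.0592/n)·log K = (0.0592/2)(135.1) = +3.999 V.
Since Br₂/Br⁻ is the cathode and K⁺/K the anode, E°cell = E°(Br₂/Br⁻) − E°(K⁺/K).
So E°(K⁺/K) = E°(Br₂/Br⁻) − E°cell = (+1.07) − (+3.999) = -2.93 V.

-2.93 V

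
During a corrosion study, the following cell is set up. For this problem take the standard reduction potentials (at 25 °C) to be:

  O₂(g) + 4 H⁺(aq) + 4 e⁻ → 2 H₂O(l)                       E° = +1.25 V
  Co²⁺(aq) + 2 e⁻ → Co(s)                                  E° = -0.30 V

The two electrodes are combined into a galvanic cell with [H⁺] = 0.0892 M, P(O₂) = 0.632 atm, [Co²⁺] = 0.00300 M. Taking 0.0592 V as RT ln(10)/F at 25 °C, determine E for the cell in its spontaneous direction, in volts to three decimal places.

+1.560 V

O₂/H₂O is the cathode (higher E°), Co²⁺/Co the anode: E°cell = +1.25 − (-0.30) = +1.55 V, n = 4.
Overall: O₂(g) + 4 H⁺(aq) + 2 Co(s) → 2 H₂O(l) + 2 Co²⁺(aq)
Q = [Co²⁺]^2 / (P(O₂)·[H⁺]^4); log Q = -0.648.
E = E° − (0.0592/n) log Q = +1.55 − (0.0592/4)(-0.648) = +1.560 V.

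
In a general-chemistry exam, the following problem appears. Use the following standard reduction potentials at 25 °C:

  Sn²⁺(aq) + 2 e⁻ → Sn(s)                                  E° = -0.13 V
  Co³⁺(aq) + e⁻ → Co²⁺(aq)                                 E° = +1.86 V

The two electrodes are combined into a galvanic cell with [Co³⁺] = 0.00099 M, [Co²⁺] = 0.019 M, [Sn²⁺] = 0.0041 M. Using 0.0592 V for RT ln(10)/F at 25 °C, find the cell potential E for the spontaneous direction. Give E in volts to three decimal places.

Co³⁺/Co²⁺ is the cathode (higher E°), Sn²⁺/Sn the anode: E°cell = +1.86 − (-0.13) = +1.99 V, n = 2.
Overall: 2 Co³⁺(aq) + Sn(s) → 2 Co²⁺(aq) + Sn²⁺(aq)
Q = [Co²⁺]^2·[Sn²⁺] / ([Co³⁺]^2); log Q = 0.179.
E = E° − (0.0592/n) log Q = +1.99 − (0.0592/2)(0.179) = +1.985 V.

+1.985 V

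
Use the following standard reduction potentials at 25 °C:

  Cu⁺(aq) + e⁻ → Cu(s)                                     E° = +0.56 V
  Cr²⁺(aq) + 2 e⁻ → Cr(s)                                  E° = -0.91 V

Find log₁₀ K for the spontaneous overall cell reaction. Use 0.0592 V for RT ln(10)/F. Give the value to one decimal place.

49.7

Cathode: Cu⁺/Cu; anode: Cr²⁺/Cr. E°cell = +1.47 V, n = 2.
log K = nE°cell / 0.0592 = (2)(+1.47) / 0.0592 = 49.7.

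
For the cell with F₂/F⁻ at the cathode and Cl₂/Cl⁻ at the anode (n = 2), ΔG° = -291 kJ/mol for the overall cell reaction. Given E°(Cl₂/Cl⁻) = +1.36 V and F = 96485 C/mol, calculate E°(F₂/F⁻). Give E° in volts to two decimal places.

+2.87 V

E°cell = −ΔG°/(nF) = −(-291×10³)/((2)(96485)) = +1.508 V.
Since F₂/F⁻ is the cathode and Cl₂/Cl⁻ the anode, E°cell = E°(F₂/F⁻) − E°(Cl₂/Cl⁻).
So E°(F₂/F⁻) = E°cell + E°(Cl₂/Cl⁻) = +1.508 + (+1.36) = +2.87 V.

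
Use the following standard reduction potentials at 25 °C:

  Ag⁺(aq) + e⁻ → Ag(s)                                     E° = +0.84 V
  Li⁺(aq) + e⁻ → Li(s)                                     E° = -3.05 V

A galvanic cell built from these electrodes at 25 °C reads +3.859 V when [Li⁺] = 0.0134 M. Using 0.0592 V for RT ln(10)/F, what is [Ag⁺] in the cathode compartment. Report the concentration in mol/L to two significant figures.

Ag⁺/Ag is the cathode, Li⁺/Li the anode: E°cell = +3.89 V, n = 1.
Overall reaction: Ag⁺(aq) + Li(s) → Ag(s) + Li⁺(aq); Q = [Li⁺]^1/[Ag⁺]^1.
From E = E° − (0.0592/n) log Q: log Q = (E° − E)·n/0.0592 = (+3.89 − (+3.859))·1/0.0592 = 0.5236.
So 1·log[Ag⁺] = 1·log(0.0134) − log Q = -1.8729 − (0.5236) = -2.3965; [Ag⁺] = 10^(-2.3965) ≈ 0.0040 M.

0.0040 M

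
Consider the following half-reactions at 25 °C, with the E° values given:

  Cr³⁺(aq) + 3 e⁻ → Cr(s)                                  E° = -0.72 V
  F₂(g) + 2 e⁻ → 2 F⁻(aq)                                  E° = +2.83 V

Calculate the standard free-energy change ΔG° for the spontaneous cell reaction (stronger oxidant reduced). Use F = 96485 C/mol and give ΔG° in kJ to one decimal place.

F₂/F⁻ (E° = +2.83 V) is the cathode; Cr³⁺/Cr (E° = -0.72 V) is the anode, so E°cell = +3.55 V.
Balancing electrons gives n = 6 (lcm of 2 and 3).
ΔG° = −nFE° = −(6)(96485)(+3.55) = -2,055,130 J = -2055.1 kJ.

-2055.1 kJ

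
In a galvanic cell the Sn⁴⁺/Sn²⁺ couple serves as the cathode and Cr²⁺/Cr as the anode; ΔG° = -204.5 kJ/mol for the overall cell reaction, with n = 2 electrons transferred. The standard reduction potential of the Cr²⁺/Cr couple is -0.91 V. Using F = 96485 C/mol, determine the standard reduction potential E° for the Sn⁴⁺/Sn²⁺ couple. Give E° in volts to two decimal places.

E°cell = −ΔG°/(nF) = −(-204.5×10³)/((2)(96485)) = +1.060 V.
Since Sn⁴⁺/Sn²⁺ is the cathode and Cr²⁺/Cr the anode, E°cell = E°(Sn⁴⁺/Sn²⁺) − E°(Cr²⁺/Cr).
So E°(Sn⁴⁺/Sn²⁺) = E°cell + E°(Cr²⁺/Cr) = +1.060 + (-0.91) = +0.15 V.

+0.15 V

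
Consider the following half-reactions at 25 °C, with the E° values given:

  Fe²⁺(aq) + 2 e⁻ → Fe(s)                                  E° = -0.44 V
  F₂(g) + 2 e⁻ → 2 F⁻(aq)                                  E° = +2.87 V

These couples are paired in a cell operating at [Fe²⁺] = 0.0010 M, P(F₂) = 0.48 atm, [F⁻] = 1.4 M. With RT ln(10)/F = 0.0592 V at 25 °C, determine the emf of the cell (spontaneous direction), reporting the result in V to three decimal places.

+3.381 V

F₂/F⁻ is the cathode (higher E°), Fe²⁺/Fe the anode: E°cell = +2.87 − (-0.44) = +3.31 V, n = 2.
Overall: F₂(g) + Fe(s) → 2 F⁻(aq) + Fe²⁺(aq)
Q = [F⁻]^2·[Fe²⁺] / (P(F₂)); log Q = -2.389.
E = E° − (0.0592/n) log Q = +3.31 − (0.0592/2)(-2.389) = +3.381 V.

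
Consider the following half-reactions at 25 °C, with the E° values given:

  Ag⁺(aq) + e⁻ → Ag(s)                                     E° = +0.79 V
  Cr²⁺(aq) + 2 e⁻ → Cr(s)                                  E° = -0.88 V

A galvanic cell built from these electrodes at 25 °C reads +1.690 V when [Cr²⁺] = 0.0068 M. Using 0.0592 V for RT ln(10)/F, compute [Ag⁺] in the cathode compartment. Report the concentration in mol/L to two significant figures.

0.18 M

Ag⁺/Ag is the cathode, Cr²⁺/Cr the anode: E°cell = +1.67 V, n = 2.
Overall reaction: 2 Ag⁺(aq) + Cr(s) → 2 Ag(s) + Cr²⁺(aq); Q = [Cr²⁺]^1/[Ag⁺]^2.
From E = E° − (0.0592/n) log Q: log Q = (E° − E)·n/0.0592 = (+1.67 − (+1.690))·2/0.0592 = -0.6757.
So 2·log[Ag⁺] = 1·log(0.0068) − log Q = -2.1675 − (-0.6757) = -1.4918; log[Ag⁺] = -1.4918 / 2 = -0.7459; [Ag⁺] = 10^(-0.7459) ≈ 0.18 M.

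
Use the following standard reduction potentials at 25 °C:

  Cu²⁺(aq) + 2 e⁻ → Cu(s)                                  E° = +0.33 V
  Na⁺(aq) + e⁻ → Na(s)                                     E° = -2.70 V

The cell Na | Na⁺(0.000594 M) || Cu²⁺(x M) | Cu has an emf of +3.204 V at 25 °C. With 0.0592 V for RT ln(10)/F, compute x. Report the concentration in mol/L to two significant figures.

Cu²⁺/Cu is the cathode, Na⁺/Na the anode: E°cell = +3.03 V, n = 2.
Overall reaction: Cu²⁺(aq) + 2 Na(s) → Cu(s) + 2 Na⁺(aq); Q = [Na⁺]^2/[Cu²⁺]^1.
From E = E° − (0.0592/n) log Q: log Q = (E° − E)·n/0.0592 = (+3.03 − (+3.204))·2/0.0592 = -5.8784.
So 1·log[Cu²⁺] = 2·log(0.000594) − log Q = -6.4524 − (-5.8784) = -0.5740; [Cu²⁺] = 10^(-0.5740) ≈ 0.27 M.

0.27 M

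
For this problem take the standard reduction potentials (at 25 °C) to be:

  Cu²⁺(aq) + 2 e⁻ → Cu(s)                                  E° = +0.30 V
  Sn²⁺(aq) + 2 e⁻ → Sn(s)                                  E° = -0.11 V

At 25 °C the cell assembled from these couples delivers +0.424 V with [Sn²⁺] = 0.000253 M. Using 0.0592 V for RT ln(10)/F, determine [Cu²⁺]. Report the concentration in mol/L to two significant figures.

Cu²⁺/Cu is the cathode, Sn²⁺/Sn the anode: E°cell = +0.41 V, n = 2.
Overall reaction: Cu²⁺(aq) + Sn(s) → Cu(s) + Sn²⁺(aq); Q = [Sn²⁺]^1/[Cu²⁺]^1.
From E = E° − (0.0592/n) log Q: log Q = (E° − E)·n/0.0592 = (+0.41 − (+0.424))·2/0.0592 = -0.4730.
So 1·log[Cu²⁺] = 1·log(0.000253) − log Q = -3.5969 − (-0.4730) = -3.1239; [Cu²⁺] = 10^(-3.1239) ≈ 0.00075 M.

0.00075 M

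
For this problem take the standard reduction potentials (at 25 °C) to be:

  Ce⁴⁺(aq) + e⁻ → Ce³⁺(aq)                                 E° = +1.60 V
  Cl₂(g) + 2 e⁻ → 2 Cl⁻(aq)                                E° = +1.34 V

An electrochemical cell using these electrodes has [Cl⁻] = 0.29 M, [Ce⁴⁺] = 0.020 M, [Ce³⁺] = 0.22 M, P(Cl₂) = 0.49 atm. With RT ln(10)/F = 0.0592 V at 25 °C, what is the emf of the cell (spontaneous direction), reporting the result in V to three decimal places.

+0.176 V

Ce⁴⁺/Ce³⁺ is the cathode (higher E°), Cl₂/Cl⁻ the anode: E°cell = +1.60 − (+1.34) = +0.26 V, n = 2.
Overall: 2 Ce⁴⁺(aq) + 2 Cl⁻(aq) → 2 Ce³⁺(aq) + Cl₂(g)
Q = [Ce³⁺]^2·P(Cl₂) / ([Ce⁴⁺]^2·[Cl⁻]^2); log Q = 2.848.
E = E° − (0.0592/n) log Q = +0.26 − (0.0592/2)(2.848) = +0.176 V.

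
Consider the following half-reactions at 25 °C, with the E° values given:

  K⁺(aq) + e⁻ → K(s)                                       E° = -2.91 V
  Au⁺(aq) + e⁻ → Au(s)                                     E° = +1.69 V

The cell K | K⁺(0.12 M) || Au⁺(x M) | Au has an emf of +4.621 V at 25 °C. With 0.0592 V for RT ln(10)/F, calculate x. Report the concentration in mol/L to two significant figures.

0.27 M

Au⁺/Au is the cathode, K⁺/K the anode: E°cell = +4.60 V, n = 1.
Overall reaction: Au⁺(aq) + K(s) → Au(s) + K⁺(aq); Q = [K⁺]^1/[Au⁺]^1.
From E = E° − (0.0592/n) log Q: log Q = (E° − E)·n/0.0592 = (+4.60 − (+4.621))·1/0.0592 = -0.3547.
So 1·log[Au⁺] = 1·log(0.12) − log Q = -0.9208 − (-0.3547) = -0.5661; [Au⁺] = 10^(-0.5661) ≈ 0.27 M.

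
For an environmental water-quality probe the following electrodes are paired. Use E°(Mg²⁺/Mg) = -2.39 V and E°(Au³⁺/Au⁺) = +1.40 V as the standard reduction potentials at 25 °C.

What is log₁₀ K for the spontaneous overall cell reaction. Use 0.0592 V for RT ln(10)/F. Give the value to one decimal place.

Cathode: Au³⁺/Au⁺; anode: Mg²⁺/Mg. E°cell = +3.79 V, n = 2.
log K = nE°cell / 0.0592 = (2)(+3.79) / 0.0592 = 128.0.

128.0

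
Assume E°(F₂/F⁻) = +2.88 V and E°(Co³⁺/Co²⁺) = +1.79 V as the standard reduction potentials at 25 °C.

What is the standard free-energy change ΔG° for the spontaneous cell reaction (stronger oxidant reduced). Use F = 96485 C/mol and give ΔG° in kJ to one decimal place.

F₂/F⁻ (E° = +2.88 V) is the cathode; Co³⁺/Co²⁺ (E° = +1.79 V) is the anode, so E°cell = +1.09 V.
Balancing electrons gives n = 2 (lcm of 2 and 1).
ΔG° = −nFE° = −(2)(96485)(+1.09) = -210,337 J = -210.3 kJ.

-210.3 kJ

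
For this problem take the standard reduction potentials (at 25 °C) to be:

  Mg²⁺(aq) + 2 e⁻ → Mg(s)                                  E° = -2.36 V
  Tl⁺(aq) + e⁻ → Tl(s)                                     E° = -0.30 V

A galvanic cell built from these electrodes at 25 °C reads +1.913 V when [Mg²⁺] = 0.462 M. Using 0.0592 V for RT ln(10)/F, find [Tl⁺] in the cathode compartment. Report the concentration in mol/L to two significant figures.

0.0022 M

Tl⁺/Tl is the cathode, Mg²⁺/Mg the anode: E°cell = +2.06 V, n = 2.
Overall reaction: 2 Tl⁺(aq) + Mg(s) → 2 Tl(s) + Mg²⁺(aq); Q = [Mg²⁺]^1/[Tl⁺]^2.
From E = E° − (0.0592/n) log Q: log Q = (E° − E)·n/0.0592 = (+2.06 − (+1.913))·2/0.0592 = 4.9662.
So 2·log[Tl⁺] = 1·log(0.462) − log Q = -0.3354 − (4.9662) = -5.3016; log[Tl⁺] = -5.3016 / 2 = -2.6508; [Tl⁺] = 10^(-2.6508) ≈ 0.0022 M.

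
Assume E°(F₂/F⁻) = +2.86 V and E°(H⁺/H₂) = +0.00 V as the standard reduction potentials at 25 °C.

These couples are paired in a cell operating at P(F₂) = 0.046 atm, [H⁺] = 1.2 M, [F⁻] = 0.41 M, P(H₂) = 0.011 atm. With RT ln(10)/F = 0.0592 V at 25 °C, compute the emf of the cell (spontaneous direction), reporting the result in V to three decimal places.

+2.781 V

F₂/F⁻ is the cathode (higher E°), H⁺/H₂ the anode: E°cell = +2.86 − (+0.00) = +2.86 V, n = 2.
Overall: F₂(g) + H₂(g) → 2 F⁻(aq) + 2 H⁺(aq)
Q = [F⁻]^2·[H⁺]^2 / (P(F₂)·P(H₂)); log Q = 2.680.
E = E° − (0.0592/n) log Q = +2.86 − (0.0592/2)(2.680) = +2.781 V.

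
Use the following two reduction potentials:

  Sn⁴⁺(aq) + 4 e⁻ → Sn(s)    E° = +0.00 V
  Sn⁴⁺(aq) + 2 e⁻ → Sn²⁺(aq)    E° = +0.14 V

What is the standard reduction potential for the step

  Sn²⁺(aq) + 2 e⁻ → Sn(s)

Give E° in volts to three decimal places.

Sequential free energies add, so n₃E°₃ = n₁E°₁ + n₂E°₂.
With n₃ = 4, and the known step contributing 2×(+0.14) V, the unknown satisfies 2·E° = 4×(+0.00) − 2×(+0.14) = -0.280.
E° = -0.280 / 2 = -0.140 V.

-0.140 V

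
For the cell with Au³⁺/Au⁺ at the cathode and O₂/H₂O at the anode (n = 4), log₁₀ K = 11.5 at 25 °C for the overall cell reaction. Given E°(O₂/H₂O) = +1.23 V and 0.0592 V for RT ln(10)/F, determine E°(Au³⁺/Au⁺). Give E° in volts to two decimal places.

+1.40 V

E°cell = (0.0592/n)·log K = (0.0592/4)(11.5) = +0.170 V.
Since Au³⁺/Au⁺ is the cathode and O₂/H₂O the anode, E°cell = E°(Au³⁺/Au⁺) − E°(O₂/H₂O).
So E°(Au³⁺/Au⁺) = E°cell + E°(O₂/H₂O) = +0.170 + (+1.23) = +1.40 V.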